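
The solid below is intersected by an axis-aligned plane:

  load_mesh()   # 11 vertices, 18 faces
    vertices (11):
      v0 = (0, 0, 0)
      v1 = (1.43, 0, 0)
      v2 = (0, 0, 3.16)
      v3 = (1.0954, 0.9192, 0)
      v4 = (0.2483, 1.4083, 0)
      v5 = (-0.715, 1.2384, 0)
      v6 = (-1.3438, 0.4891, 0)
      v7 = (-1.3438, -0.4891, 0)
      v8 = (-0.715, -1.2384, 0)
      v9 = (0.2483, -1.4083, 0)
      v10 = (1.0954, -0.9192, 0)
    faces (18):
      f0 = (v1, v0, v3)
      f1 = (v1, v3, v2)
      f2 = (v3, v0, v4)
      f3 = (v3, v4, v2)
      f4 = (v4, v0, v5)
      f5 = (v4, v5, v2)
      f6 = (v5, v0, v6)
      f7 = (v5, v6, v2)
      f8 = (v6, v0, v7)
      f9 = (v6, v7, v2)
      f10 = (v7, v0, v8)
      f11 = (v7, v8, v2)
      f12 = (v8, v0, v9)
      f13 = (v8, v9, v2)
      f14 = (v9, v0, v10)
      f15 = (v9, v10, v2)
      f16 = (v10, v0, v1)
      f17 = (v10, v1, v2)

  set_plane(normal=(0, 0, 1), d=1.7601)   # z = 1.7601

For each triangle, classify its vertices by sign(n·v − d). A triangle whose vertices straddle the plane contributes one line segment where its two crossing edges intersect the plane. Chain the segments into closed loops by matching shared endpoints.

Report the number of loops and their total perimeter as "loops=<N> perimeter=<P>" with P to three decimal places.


loops=1 perimeter=3.900

Straddling triangles (9 of 18):
  (v1,v3,v2) [--+] → (0.485269, 0.407211, 1.7601)–(0.633499, 0, 1.7601)  len=0.4334
  (v3,v4,v2) [--+] → (0.109998, 0.623886, 1.7601)–(0.485269, 0.407211, 1.7601)  len=0.4333
  (v4,v5,v2) [--+] → (-0.31675, 0.548619, 1.7601)–(0.109998, 0.623886, 1.7601)  len=0.4333
  (v5,v6,v2) [--+] → (-0.595312, 0.216674, 1.7601)–(-0.31675, 0.548619, 1.7601)  len=0.4333
  (v6,v7,v2) [--+] → (-0.595312, -0.216674, 1.7601)–(-0.595312, 0.216674, 1.7601)  len=0.4333
  (v7,v8,v2) [--+] → (-0.31675, -0.548619, 1.7601)–(-0.595312, -0.216674, 1.7601)  len=0.4333
  (v8,v9,v2) [--+] → (0.109998, -0.623886, 1.7601)–(-0.31675, -0.548619, 1.7601)  len=0.4333
  (v9,v10,v2) [--+] → (0.485269, -0.407211, 1.7601)–(0.109998, -0.623886, 1.7601)  len=0.4333
  (v10,v1,v2) [--+] → (0.633499, 0, 1.7601)–(0.485269, -0.407211, 1.7601)  len=0.4334

Chained into 1 loop(s):
  loop 1: 9 segments, perimeter = 3.9001
Total perimeter = 3.900


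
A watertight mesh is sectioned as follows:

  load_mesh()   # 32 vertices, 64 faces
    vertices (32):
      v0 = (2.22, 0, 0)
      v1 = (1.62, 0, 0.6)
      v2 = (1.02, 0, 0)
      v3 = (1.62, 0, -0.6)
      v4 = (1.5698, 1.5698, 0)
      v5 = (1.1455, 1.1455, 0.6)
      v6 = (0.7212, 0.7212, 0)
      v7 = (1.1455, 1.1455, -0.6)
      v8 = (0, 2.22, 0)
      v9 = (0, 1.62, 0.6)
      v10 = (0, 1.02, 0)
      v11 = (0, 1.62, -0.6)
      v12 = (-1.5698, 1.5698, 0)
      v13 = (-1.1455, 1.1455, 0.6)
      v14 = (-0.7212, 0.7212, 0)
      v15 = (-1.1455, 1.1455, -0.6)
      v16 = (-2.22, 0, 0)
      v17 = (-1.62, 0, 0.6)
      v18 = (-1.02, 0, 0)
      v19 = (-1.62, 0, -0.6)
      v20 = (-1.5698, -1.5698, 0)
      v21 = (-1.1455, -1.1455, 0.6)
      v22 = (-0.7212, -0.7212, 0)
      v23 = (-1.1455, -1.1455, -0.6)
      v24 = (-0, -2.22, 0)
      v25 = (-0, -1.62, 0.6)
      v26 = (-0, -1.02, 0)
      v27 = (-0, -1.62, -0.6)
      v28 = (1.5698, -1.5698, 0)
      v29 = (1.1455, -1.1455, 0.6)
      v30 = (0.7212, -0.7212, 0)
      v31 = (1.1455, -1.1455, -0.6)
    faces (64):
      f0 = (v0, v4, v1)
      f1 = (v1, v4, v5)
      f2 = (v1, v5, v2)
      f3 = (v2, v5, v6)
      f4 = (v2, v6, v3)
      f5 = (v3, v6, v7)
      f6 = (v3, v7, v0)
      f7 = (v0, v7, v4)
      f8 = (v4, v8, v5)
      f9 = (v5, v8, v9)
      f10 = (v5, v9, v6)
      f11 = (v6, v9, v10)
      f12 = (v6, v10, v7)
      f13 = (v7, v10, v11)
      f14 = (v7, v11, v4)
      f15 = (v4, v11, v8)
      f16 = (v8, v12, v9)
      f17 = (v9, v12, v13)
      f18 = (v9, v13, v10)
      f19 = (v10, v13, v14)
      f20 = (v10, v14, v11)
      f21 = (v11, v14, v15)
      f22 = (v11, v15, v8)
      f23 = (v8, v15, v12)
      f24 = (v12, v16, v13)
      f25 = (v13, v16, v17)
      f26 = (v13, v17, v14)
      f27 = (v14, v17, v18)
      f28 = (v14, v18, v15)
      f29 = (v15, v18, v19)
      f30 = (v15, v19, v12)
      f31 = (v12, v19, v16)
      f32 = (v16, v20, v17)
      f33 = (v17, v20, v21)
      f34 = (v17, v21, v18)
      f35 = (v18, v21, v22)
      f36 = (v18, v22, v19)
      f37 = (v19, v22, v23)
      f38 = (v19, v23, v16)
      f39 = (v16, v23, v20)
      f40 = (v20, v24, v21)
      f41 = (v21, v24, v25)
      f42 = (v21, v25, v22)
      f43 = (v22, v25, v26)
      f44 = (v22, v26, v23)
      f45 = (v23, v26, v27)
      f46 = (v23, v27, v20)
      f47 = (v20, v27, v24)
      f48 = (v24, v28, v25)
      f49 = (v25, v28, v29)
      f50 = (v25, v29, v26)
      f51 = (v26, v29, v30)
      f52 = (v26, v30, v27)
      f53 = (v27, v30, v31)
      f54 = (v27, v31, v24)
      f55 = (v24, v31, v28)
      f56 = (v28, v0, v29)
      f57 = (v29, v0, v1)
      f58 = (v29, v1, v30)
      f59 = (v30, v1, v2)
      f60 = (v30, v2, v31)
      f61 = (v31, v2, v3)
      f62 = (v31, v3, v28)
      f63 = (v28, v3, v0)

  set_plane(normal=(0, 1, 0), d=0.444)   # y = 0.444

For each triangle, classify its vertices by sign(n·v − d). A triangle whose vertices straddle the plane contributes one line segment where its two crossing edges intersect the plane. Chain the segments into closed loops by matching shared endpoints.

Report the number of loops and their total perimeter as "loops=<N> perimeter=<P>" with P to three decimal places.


loops=2 perimeter=6.788

Straddling triangles (16 of 64):
  (v0,v4,v1) [-+-] → (2.0361, 0.444, 0)–(1.6058, 0.444, 0.430297)  len=0.6085
  (v1,v4,v5) [-++] → (1.6058, 0.444, 0.430297)–(1.43608, 0.444, 0.6)  len=0.2400
  (v1,v5,v2) [-+-] → (1.43608, 0.444, 0.6)–(1.06864, 0.444, 0.232562)  len=0.5196
  (v2,v5,v6) [-++] → (1.06864, 0.444, 0.232562)–(0.836047, 0.444, 0)  len=0.3289
  (v2,v6,v3) [-+-] → (0.836047, 0.444, 0)–(1.06666, 0.444, -0.230616)  len=0.3261
  (v3,v6,v7) [-++] → (1.06666, 0.444, -0.230616)–(1.43608, 0.444, -0.6)  len=0.5224
  (v3,v7,v0) [-+-] → (1.43608, 0.444, -0.6)–(1.80352, 0.444, -0.232562)  len=0.5196
  (v0,v7,v4) [-++] → (1.80352, 0.444, -0.232562)–(2.0361, 0.444, 0)  len=0.3289
  (v12,v16,v13) [+-+] → (-2.0361, 0.444, 0)–(-1.80352, 0.444, 0.232562)  len=0.3289
  (v13,v16,v17) [+--] → (-1.80352, 0.444, 0.232562)–(-1.43608, 0.444, 0.6)  len=0.5196
  (v13,v17,v14) [+-+] → (-1.43608, 0.444, 0.6)–(-1.06666, 0.444, 0.230616)  len=0.5224
  (v14,v17,v18) [+--] → (-1.06666, 0.444, 0.230616)–(-0.836047, 0.444, 0)  len=0.3261
  (v14,v18,v15) [+-+] → (-0.836047, 0.444, 0)–(-1.06864, 0.444, -0.232562)  len=0.3289
  (v15,v18,v19) [+--] → (-1.06864, 0.444, -0.232562)–(-1.43608, 0.444, -0.6)  len=0.5196
  (v15,v19,v12) [+-+] → (-1.43608, 0.444, -0.6)–(-1.6058, 0.444, -0.430297)  len=0.2400
  (v12,v19,v16) [+--] → (-1.6058, 0.444, -0.430297)–(-2.0361, 0.444, 0)  len=0.6085

Chained into 2 loop(s):
  loop 1: 8 segments, perimeter = 3.3942
  loop 2: 8 segments, perimeter = 3.3942
Total perimeter = 6.788


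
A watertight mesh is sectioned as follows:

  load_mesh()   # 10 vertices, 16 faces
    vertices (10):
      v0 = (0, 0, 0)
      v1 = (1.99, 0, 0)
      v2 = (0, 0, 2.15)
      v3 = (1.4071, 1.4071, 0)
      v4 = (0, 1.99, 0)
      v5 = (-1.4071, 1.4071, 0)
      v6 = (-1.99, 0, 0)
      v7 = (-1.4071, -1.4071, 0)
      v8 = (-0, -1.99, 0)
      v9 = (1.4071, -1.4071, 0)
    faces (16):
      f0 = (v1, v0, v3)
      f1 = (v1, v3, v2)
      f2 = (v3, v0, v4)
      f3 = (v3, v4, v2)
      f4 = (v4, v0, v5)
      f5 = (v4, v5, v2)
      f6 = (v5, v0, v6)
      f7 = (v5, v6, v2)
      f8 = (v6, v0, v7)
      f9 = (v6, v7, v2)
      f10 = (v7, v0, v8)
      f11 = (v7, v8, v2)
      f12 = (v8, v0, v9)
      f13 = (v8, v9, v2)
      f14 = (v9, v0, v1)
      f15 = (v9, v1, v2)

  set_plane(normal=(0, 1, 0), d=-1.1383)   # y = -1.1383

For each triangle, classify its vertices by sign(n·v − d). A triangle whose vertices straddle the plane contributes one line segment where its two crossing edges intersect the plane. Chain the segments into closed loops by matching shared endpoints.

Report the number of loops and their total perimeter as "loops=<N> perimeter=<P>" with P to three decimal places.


loops=1 perimeter=6.650

Straddling triangles (8 of 16):
  (v6,v0,v7) [++-] → (-1.1383, -1.1383, 0)–(-1.51845, -1.1383, 0)  len=0.3802
  (v6,v7,v2) [+-+] → (-1.51845, -1.1383, 0)–(-1.1383, -1.1383, 0.410717)  len=0.5596
  (v7,v0,v8) [-+-] → (-1.1383, -1.1383, 0)–(0, -1.1383, 0)  len=1.1383
  (v7,v8,v2) [--+] → (0, -1.1383, 0.920178)–(-1.1383, -1.1383, 0.410717)  len=1.2471
  (v8,v0,v9) [-+-] → (0, -1.1383, 0)–(1.1383, -1.1383, 0)  len=1.1383
  (v8,v9,v2) [--+] → (1.1383, -1.1383, 0.410717)–(0, -1.1383, 0.920178)  len=1.2471
  (v9,v0,v1) [-++] → (1.1383, -1.1383, 0)–(1.51845, -1.1383, 0)  len=0.3802
  (v9,v1,v2) [-++] → (1.51845, -1.1383, 0)–(1.1383, -1.1383, 0.410717)  len=0.5596

Chained into 1 loop(s):
  loop 1: 8 segments, perimeter = 6.6504
Total perimeter = 6.650


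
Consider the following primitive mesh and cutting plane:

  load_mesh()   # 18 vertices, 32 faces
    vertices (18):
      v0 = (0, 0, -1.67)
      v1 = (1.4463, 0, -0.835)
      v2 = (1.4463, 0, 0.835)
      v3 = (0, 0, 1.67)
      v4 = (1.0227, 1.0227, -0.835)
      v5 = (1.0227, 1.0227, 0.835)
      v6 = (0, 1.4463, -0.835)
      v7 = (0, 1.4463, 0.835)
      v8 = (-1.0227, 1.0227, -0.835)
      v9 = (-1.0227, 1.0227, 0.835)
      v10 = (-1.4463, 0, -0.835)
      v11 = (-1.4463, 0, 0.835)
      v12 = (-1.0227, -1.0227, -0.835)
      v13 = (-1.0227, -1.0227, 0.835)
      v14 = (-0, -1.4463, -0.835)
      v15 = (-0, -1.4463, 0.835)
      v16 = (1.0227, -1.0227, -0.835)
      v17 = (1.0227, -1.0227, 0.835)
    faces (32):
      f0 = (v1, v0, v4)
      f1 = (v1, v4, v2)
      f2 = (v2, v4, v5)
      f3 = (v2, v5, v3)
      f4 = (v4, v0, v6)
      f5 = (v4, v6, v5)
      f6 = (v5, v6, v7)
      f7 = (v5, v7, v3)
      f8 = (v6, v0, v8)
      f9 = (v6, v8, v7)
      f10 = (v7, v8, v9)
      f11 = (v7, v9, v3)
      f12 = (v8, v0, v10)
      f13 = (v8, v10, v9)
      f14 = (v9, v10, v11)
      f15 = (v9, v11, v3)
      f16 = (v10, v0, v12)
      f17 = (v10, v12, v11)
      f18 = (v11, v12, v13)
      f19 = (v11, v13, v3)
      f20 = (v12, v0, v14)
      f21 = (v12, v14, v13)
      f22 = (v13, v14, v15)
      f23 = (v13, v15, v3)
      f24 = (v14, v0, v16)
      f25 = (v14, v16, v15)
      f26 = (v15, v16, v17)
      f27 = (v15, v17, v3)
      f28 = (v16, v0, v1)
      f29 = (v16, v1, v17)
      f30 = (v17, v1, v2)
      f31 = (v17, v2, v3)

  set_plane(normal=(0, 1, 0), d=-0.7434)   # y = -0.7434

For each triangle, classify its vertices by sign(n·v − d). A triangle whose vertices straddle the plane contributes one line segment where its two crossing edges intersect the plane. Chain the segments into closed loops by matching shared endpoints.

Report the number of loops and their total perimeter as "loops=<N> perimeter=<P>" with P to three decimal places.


loops=1 perimeter=8.222

Straddling triangles (12 of 32):
  (v10,v0,v12) [++-] → (-0.7434, -0.7434, -1.06304)–(-1.13839, -0.7434, -0.835)  len=0.4561
  (v10,v12,v11) [+-+] → (-1.13839, -0.7434, -0.835)–(-1.13839, -0.7434, -0.378922)  len=0.4561
  (v11,v12,v13) [+--] → (-1.13839, -0.7434, -0.378922)–(-1.13839, -0.7434, 0.835)  len=1.2139
  (v11,v13,v3) [+-+] → (-1.13839, -0.7434, 0.835)–(-0.7434, -0.7434, 1.06304)  len=0.4561
  (v12,v0,v14) [-+-] → (-0.7434, -0.7434, -1.06304)–(0, -0.7434, -1.24081)  len=0.7644
  (v13,v15,v3) [--+] → (0, -0.7434, 1.24081)–(-0.7434, -0.7434, 1.06304)  len=0.7644
  (v14,v0,v16) [-+-] → (0, -0.7434, -1.24081)–(0.7434, -0.7434, -1.06304)  len=0.7644
  (v15,v17,v3) [--+] → (0.7434, -0.7434, 1.06304)–(0, -0.7434, 1.24081)  len=0.7644
  (v16,v0,v1) [-++] → (0.7434, -0.7434, -1.06304)–(1.13839, -0.7434, -0.835)  len=0.4561
  (v16,v1,v17) [-+-] → (1.13839, -0.7434, -0.835)–(1.13839, -0.7434, 0.378922)  len=1.2139
  (v17,v1,v2) [-++] → (1.13839, -0.7434, 0.378922)–(1.13839, -0.7434, 0.835)  len=0.4561
  (v17,v2,v3) [-++] → (1.13839, -0.7434, 0.835)–(0.7434, -0.7434, 1.06304)  len=0.4561

Chained into 1 loop(s):
  loop 1: 12 segments, perimeter = 8.2218
Total perimeter = 8.222


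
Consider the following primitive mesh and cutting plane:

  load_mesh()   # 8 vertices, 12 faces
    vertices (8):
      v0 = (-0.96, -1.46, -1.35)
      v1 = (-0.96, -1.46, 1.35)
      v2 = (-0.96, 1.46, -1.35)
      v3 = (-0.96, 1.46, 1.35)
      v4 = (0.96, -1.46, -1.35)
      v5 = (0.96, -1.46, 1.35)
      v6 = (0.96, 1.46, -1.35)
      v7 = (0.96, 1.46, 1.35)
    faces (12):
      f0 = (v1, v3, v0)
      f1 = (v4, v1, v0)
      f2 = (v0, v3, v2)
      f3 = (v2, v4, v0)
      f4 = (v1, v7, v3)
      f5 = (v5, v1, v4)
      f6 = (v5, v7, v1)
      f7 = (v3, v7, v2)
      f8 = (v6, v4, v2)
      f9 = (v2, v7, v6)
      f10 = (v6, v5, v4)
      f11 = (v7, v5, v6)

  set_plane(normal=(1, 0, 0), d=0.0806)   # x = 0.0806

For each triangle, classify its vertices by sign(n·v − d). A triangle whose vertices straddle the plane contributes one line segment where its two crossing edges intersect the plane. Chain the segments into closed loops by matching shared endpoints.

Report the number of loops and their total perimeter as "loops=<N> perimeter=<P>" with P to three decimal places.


loops=1 perimeter=11.240

Straddling triangles (8 of 12):
  (v4,v1,v0) [+--] → (0.0806, -1.46, -0.113344)–(0.0806, -1.46, -1.35)  len=1.2367
  (v2,v4,v0) [-+-] → (0.0806, -0.122579, -1.35)–(0.0806, -1.46, -1.35)  len=1.3374
  (v1,v7,v3) [-+-] → (0.0806, 0.122579, 1.35)–(0.0806, 1.46, 1.35)  len=1.3374
  (v5,v1,v4) [+-+] → (0.0806, -1.46, 1.35)–(0.0806, -1.46, -0.113344)  len=1.4633
  (v5,v7,v1) [++-] → (0.0806, 0.122579, 1.35)–(0.0806, -1.46, 1.35)  len=1.5826
  (v3,v7,v2) [-+-] → (0.0806, 1.46, 1.35)–(0.0806, 1.46, 0.113344)  len=1.2367
  (v6,v4,v2) [++-] → (0.0806, -0.122579, -1.35)–(0.0806, 1.46, -1.35)  len=1.5826
  (v2,v7,v6) [-++] → (0.0806, 1.46, 0.113344)–(0.0806, 1.46, -1.35)  len=1.4633

Chained into 1 loop(s):
  loop 1: 8 segments, perimeter = 11.2400
Total perimeter = 11.240


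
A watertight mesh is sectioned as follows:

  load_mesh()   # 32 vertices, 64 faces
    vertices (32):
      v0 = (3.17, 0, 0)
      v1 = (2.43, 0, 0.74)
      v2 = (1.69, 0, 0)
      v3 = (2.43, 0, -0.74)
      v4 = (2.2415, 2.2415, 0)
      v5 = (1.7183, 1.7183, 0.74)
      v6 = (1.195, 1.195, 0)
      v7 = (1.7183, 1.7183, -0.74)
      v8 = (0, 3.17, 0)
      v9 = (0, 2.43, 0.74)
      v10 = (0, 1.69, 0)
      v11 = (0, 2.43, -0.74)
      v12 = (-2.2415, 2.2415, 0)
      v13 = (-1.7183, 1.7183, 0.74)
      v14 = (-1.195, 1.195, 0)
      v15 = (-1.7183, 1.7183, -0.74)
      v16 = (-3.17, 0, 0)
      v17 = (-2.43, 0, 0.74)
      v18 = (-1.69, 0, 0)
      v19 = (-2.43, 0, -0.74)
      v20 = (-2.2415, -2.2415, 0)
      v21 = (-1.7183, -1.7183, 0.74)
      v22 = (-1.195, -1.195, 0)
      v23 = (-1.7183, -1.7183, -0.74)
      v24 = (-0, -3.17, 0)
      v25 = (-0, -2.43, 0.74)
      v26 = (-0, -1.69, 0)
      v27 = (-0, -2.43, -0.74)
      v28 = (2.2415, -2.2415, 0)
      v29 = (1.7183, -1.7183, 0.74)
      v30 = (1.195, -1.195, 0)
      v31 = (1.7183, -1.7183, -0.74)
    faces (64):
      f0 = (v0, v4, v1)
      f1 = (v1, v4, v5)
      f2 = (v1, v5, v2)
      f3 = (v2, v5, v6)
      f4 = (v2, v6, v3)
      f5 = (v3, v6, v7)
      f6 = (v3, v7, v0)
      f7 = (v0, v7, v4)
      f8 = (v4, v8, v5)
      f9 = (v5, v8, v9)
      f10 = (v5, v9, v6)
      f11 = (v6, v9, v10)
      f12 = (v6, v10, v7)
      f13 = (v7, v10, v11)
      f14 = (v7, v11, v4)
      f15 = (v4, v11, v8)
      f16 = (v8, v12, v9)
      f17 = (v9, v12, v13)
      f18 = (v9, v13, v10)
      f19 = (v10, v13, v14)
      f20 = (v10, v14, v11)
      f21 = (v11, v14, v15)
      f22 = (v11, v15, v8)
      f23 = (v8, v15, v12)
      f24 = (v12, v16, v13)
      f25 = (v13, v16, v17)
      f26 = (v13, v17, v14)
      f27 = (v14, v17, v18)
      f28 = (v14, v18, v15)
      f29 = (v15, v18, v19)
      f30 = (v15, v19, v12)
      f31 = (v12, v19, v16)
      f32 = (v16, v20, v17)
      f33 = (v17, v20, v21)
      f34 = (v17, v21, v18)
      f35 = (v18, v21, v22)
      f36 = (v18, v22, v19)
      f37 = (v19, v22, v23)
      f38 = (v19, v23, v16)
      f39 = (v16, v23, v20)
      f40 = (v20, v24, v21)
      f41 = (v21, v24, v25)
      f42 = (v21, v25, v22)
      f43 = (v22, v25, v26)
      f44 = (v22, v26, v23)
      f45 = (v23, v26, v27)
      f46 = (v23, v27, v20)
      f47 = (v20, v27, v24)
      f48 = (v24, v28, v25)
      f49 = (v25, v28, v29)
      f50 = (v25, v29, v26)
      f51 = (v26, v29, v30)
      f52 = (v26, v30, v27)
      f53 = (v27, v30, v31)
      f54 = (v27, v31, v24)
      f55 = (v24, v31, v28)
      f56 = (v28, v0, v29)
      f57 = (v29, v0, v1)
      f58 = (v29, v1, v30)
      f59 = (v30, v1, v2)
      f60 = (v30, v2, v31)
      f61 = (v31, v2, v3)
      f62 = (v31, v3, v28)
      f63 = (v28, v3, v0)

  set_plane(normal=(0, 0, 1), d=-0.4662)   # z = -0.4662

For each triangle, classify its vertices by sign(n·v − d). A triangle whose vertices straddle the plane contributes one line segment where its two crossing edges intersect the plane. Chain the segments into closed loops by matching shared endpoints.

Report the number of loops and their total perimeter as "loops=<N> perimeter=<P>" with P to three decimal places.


Straddling triangles (32 of 64):
  (v2,v6,v3) [++-] → (1.97305, 0.44215, -0.4662)–(2.1562, 0, -0.4662)  len=0.4786
  (v3,v6,v7) [-+-] → (1.97305, 0.44215, -0.4662)–(1.52468, 1.52468, -0.4662)  len=1.1717
  (v3,v7,v0) [--+] → (2.25543, 1.08253, -0.4662)–(2.7038, 0, -0.4662)  len=1.1717
  (v0,v7,v4) [+-+] → (2.25543, 1.08253, -0.4662)–(1.91188, 1.91188, -0.4662)  len=0.8977
  (v6,v10,v7) [++-] → (1.08253, 1.70783, -0.4662)–(1.52468, 1.52468, -0.4662)  len=0.4786
  (v7,v10,v11) [-+-] → (1.08253, 1.70783, -0.4662)–(0, 2.1562, -0.4662)  len=1.1717
  (v7,v11,v4) [--+] → (0.829355, 2.36025, -0.4662)–(1.91188, 1.91188, -0.4662)  len=1.1717
  (v4,v11,v8) [+-+] → (0.829355, 2.36025, -0.4662)–(0, 2.7038, -0.4662)  len=0.8977
  (v10,v14,v11) [++-] → (-0.44215, 1.97305, -0.4662)–(0, 2.1562, -0.4662)  len=0.4786
  (v11,v14,v15) [-+-] → (-0.44215, 1.97305, -0.4662)–(-1.52468, 1.52468, -0.4662)  len=1.1717
  (v11,v15,v8) [--+] → (-1.08253, 2.25543, -0.4662)–(0, 2.7038, -0.4662)  len=1.1717
  (v8,v15,v12) [+-+] → (-1.08253, 2.25543, -0.4662)–(-1.91188, 1.91188, -0.4662)  len=0.8977
  (v14,v18,v15) [++-] → (-1.70783, 1.08253, -0.4662)–(-1.52468, 1.52468, -0.4662)  len=0.4786
  (v15,v18,v19) [-+-] → (-1.70783, 1.08253, -0.4662)–(-2.1562, 0, -0.4662)  len=1.1717
  (v15,v19,v12) [--+] → (-2.36025, 0.829355, -0.4662)–(-1.91188, 1.91188, -0.4662)  len=1.1717
  (v12,v19,v16) [+-+] → (-2.36025, 0.829355, -0.4662)–(-2.7038, 0, -0.4662)  len=0.8977
  (v18,v22,v19) [++-] → (-1.97305, -0.44215, -0.4662)–(-2.1562, 0, -0.4662)  len=0.4786
  (v19,v22,v23) [-+-] → (-1.97305, -0.44215, -0.4662)–(-1.52468, -1.52468, -0.4662)  len=1.1717
  (v19,v23,v16) [--+] → (-2.25543, -1.08253, -0.4662)–(-2.7038, 0, -0.4662)  len=1.1717
  (v16,v23,v20) [+-+] → (-2.25543, -1.08253, -0.4662)–(-1.91188, -1.91188, -0.4662)  len=0.8977
  (v22,v26,v23) [++-] → (-1.08253, -1.70783, -0.4662)–(-1.52468, -1.52468, -0.4662)  len=0.4786
  (v23,v26,v27) [-+-] → (-1.08253, -1.70783, -0.4662)–(0, -2.1562, -0.4662)  len=1.1717
  (v23,v27,v20) [--+] → (-0.829355, -2.36025, -0.4662)–(-1.91188, -1.91188, -0.4662)  len=1.1717
  (v20,v27,v24) [+-+] → (-0.829355, -2.36025, -0.4662)–(0, -2.7038, -0.4662)  len=0.8977
  (v26,v30,v27) [++-] → (0.44215, -1.97305, -0.4662)–(0, -2.1562, -0.4662)  len=0.4786
  (v27,v30,v31) [-+-] → (0.44215, -1.97305, -0.4662)–(1.52468, -1.52468, -0.4662)  len=1.1717
  (v27,v31,v24) [--+] → (1.08253, -2.25543, -0.4662)–(0, -2.7038, -0.4662)  len=1.1717
  (v24,v31,v28) [+-+] → (1.08253, -2.25543, -0.4662)–(1.91188, -1.91188, -0.4662)  len=0.8977
  (v30,v2,v31) [++-] → (1.70783, -1.08253, -0.4662)–(1.52468, -1.52468, -0.4662)  len=0.4786
  (v31,v2,v3) [-+-] → (1.70783, -1.08253, -0.4662)–(2.1562, 0, -0.4662)  len=1.1717
  (v31,v3,v28) [--+] → (2.36025, -0.829355, -0.4662)–(1.91188, -1.91188, -0.4662)  len=1.1717
  (v28,v3,v0) [+-+] → (2.36025, -0.829355, -0.4662)–(2.7038, 0, -0.4662)  len=0.8977

Chained into 2 loop(s):
  loop 1: 16 segments, perimeter = 13.2023
  loop 2: 16 segments, perimeter = 16.5552
Total perimeter = 29.758

loops=2 perimeter=29.758


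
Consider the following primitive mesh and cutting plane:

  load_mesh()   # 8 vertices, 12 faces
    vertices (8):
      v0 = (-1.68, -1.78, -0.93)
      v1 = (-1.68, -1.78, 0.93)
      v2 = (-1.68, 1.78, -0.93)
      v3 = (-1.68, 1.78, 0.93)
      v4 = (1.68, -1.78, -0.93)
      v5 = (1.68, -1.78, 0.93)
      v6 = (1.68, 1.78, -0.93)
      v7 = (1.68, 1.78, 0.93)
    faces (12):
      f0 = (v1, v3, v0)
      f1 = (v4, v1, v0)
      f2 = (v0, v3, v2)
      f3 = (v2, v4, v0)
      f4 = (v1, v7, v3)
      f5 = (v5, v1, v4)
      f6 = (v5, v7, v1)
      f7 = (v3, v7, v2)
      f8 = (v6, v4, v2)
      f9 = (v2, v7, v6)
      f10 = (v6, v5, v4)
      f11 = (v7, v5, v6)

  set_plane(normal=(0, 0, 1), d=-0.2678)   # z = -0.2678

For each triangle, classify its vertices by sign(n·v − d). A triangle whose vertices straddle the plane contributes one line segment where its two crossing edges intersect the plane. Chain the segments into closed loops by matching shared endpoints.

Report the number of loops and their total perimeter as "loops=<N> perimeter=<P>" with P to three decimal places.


loops=1 perimeter=13.840

Straddling triangles (8 of 12):
  (v1,v3,v0) [++-] → (-1.68, -0.512563, -0.2678)–(-1.68, -1.78, -0.2678)  len=1.2674
  (v4,v1,v0) [-+-] → (0.483768, -1.78, -0.2678)–(-1.68, -1.78, -0.2678)  len=2.1638
  (v0,v3,v2) [-+-] → (-1.68, -0.512563, -0.2678)–(-1.68, 1.78, -0.2678)  len=2.2926
  (v5,v1,v4) [++-] → (0.483768, -1.78, -0.2678)–(1.68, -1.78, -0.2678)  len=1.1962
  (v3,v7,v2) [++-] → (-0.483768, 1.78, -0.2678)–(-1.68, 1.78, -0.2678)  len=1.1962
  (v2,v7,v6) [-+-] → (-0.483768, 1.78, -0.2678)–(1.68, 1.78, -0.2678)  len=2.1638
  (v6,v5,v4) [-+-] → (1.68, 0.512563, -0.2678)–(1.68, -1.78, -0.2678)  len=2.2926
  (v7,v5,v6) [++-] → (1.68, 0.512563, -0.2678)–(1.68, 1.78, -0.2678)  len=1.2674

Chained into 1 loop(s):
  loop 1: 8 segments, perimeter = 13.8400
Total perimeter = 13.840


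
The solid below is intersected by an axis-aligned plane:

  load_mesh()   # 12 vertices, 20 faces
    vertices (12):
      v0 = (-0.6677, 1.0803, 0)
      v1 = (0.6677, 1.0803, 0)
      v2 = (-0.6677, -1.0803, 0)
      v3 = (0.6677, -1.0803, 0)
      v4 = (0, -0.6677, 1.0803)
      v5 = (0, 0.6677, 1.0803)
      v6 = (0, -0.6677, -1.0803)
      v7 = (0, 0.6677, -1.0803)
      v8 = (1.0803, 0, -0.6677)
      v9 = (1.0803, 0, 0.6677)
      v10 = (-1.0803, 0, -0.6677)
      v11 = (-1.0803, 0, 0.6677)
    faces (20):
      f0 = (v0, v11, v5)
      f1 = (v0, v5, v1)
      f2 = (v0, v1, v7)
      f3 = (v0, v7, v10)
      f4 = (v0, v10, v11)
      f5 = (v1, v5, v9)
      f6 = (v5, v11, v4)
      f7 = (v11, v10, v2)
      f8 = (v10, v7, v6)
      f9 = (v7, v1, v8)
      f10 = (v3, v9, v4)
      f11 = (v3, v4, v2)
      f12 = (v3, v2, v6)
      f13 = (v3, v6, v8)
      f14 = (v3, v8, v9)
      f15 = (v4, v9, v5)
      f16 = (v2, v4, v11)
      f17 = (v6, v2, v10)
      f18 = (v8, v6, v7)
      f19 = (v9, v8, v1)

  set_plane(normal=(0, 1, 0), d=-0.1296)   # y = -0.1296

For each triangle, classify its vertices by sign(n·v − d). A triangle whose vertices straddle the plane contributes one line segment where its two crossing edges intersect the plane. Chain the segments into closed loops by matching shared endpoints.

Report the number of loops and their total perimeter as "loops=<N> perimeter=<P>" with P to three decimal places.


loops=1 perimeter=6.984

Straddling triangles (10 of 20):
  (v5,v11,v4) [++-] → (-0.870615, -0.1296, 0.747785)–(0, -0.1296, 1.0803)  len=0.9320
  (v11,v10,v2) [++-] → (-1.0308, -0.1296, -0.587598)–(-1.0308, -0.1296, 0.587598)  len=1.1752
  (v10,v7,v6) [++-] → (0, -0.1296, -1.0803)–(-0.870615, -0.1296, -0.747785)  len=0.9320
  (v3,v9,v4) [-+-] → (1.0308, -0.1296, 0.587598)–(0.870615, -0.1296, 0.747785)  len=0.2265
  (v3,v6,v8) [--+] → (0.870615, -0.1296, -0.747785)–(1.0308, -0.1296, -0.587598)  len=0.2265
  (v3,v8,v9) [-++] → (1.0308, -0.1296, -0.587598)–(1.0308, -0.1296, 0.587598)  len=1.1752
  (v4,v9,v5) [-++] → (0.870615, -0.1296, 0.747785)–(0, -0.1296, 1.0803)  len=0.9320
  (v2,v4,v11) [--+] → (-0.870615, -0.1296, 0.747785)–(-1.0308, -0.1296, 0.587598)  len=0.2265
  (v6,v2,v10) [--+] → (-1.0308, -0.1296, -0.587598)–(-0.870615, -0.1296, -0.747785)  len=0.2265
  (v8,v6,v7) [+-+] → (0.870615, -0.1296, -0.747785)–(0, -0.1296, -1.0803)  len=0.9320

Chained into 1 loop(s):
  loop 1: 10 segments, perimeter = 6.9844
Total perimeter = 6.984


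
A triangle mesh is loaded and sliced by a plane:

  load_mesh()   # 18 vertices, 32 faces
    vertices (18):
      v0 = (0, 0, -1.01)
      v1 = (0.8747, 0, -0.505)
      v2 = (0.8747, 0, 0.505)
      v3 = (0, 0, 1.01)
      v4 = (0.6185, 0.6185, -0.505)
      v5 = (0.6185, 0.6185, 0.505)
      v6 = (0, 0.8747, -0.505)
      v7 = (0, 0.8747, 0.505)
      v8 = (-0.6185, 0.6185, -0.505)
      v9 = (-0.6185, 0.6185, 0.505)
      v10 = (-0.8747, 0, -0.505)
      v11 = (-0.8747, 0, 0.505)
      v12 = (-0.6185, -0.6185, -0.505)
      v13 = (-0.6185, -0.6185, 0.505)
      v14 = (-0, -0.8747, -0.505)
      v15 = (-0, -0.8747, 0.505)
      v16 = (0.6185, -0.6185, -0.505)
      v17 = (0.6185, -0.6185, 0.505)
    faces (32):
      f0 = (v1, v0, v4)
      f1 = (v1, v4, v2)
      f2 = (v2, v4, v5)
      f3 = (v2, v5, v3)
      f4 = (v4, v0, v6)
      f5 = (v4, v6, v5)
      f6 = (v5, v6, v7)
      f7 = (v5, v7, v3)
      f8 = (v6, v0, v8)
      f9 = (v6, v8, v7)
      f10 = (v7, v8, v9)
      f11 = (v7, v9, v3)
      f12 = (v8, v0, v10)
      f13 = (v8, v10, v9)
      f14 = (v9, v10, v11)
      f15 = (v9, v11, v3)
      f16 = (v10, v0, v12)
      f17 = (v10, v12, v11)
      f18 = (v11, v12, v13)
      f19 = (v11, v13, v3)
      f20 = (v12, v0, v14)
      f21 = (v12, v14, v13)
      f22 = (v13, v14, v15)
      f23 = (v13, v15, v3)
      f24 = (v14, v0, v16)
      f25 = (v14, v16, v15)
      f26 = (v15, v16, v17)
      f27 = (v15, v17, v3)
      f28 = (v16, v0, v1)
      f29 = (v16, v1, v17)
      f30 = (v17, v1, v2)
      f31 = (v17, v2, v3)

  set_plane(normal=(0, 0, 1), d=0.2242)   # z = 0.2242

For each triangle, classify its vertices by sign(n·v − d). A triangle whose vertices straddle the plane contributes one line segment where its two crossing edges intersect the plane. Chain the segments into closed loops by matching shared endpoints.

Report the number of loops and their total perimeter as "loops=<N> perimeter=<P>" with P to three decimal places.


loops=1 perimeter=5.356

Straddling triangles (16 of 32):
  (v1,v4,v2) [--+] → (0.803471, 0.171955, 0.2242)–(0.8747, 0, 0.2242)  len=0.1861
  (v2,v4,v5) [+-+] → (0.803471, 0.171955, 0.2242)–(0.6185, 0.6185, 0.2242)  len=0.4833
  (v4,v6,v5) [--+] → (0.446545, 0.689729, 0.2242)–(0.6185, 0.6185, 0.2242)  len=0.1861
  (v5,v6,v7) [+-+] → (0.446545, 0.689729, 0.2242)–(0, 0.8747, 0.2242)  len=0.4833
  (v6,v8,v7) [--+] → (-0.171955, 0.803471, 0.2242)–(0, 0.8747, 0.2242)  len=0.1861
  (v7,v8,v9) [+-+] → (-0.171955, 0.803471, 0.2242)–(-0.6185, 0.6185, 0.2242)  len=0.4833
  (v8,v10,v9) [--+] → (-0.689729, 0.446545, 0.2242)–(-0.6185, 0.6185, 0.2242)  len=0.1861
  (v9,v10,v11) [+-+] → (-0.689729, 0.446545, 0.2242)–(-0.8747, 0, 0.2242)  len=0.4833
  (v10,v12,v11) [--+] → (-0.803471, -0.171955, 0.2242)–(-0.8747, 0, 0.2242)  len=0.1861
  (v11,v12,v13) [+-+] → (-0.803471, -0.171955, 0.2242)–(-0.6185, -0.6185, 0.2242)  len=0.4833
  (v12,v14,v13) [--+] → (-0.446545, -0.689729, 0.2242)–(-0.6185, -0.6185, 0.2242)  len=0.1861
  (v13,v14,v15) [+-+] → (-0.446545, -0.689729, 0.2242)–(0, -0.8747, 0.2242)  len=0.4833
  (v14,v16,v15) [--+] → (0.171955, -0.803471, 0.2242)–(0, -0.8747, 0.2242)  len=0.1861
  (v15,v16,v17) [+-+] → (0.171955, -0.803471, 0.2242)–(0.6185, -0.6185, 0.2242)  len=0.4833
  (v16,v1,v17) [--+] → (0.689729, -0.446545, 0.2242)–(0.6185, -0.6185, 0.2242)  len=0.1861
  (v17,v1,v2) [+-+] → (0.689729, -0.446545, 0.2242)–(0.8747, 0, 0.2242)  len=0.4833

Chained into 1 loop(s):
  loop 1: 16 segments, perimeter = 5.3557
Total perimeter = 5.356


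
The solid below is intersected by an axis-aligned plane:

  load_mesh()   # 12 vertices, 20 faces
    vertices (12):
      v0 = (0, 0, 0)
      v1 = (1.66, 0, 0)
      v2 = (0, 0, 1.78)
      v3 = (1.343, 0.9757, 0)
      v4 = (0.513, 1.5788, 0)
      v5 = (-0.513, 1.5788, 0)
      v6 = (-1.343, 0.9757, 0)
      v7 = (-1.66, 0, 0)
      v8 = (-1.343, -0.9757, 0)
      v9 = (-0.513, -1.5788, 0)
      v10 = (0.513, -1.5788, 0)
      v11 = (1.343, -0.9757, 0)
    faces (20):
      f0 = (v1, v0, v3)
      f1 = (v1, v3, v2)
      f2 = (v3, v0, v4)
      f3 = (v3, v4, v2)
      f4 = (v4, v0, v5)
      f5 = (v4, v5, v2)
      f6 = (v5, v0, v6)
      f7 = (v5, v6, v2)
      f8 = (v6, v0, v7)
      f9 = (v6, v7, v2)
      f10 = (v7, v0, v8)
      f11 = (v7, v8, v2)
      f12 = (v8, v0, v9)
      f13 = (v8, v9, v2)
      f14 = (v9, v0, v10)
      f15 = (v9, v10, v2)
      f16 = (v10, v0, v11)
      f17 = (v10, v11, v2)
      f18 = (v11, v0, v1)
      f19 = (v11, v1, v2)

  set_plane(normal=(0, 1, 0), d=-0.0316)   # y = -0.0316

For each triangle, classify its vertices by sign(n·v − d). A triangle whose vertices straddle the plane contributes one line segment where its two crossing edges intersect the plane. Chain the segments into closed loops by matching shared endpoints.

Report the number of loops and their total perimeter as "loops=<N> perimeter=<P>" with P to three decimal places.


Straddling triangles (10 of 20):
  (v7,v0,v8) [++-] → (-0.0434957, -0.0316, 0)–(-1.64973, -0.0316, 0)  len=1.6062
  (v7,v8,v2) [+-+] → (-1.64973, -0.0316, 0)–(-0.0434957, -0.0316, 1.72235)  len=2.3551
  (v8,v0,v9) [-+-] → (-0.0434957, -0.0316, 0)–(-0.0102678, -0.0316, 0)  len=0.0332
  (v8,v9,v2) [--+] → (-0.0102678, -0.0316, 1.74437)–(-0.0434957, -0.0316, 1.72235)  len=0.0399
  (v9,v0,v10) [-+-] → (-0.0102678, -0.0316, 0)–(0.0102678, -0.0316, 0)  len=0.0205
  (v9,v10,v2) [--+] → (0.0102678, -0.0316, 1.74437)–(-0.0102678, -0.0316, 1.74437)  len=0.0205
  (v10,v0,v11) [-+-] → (0.0102678, -0.0316, 0)–(0.0434957, -0.0316, 0)  len=0.0332
  (v10,v11,v2) [--+] → (0.0434957, -0.0316, 1.72235)–(0.0102678, -0.0316, 1.74437)  len=0.0399
  (v11,v0,v1) [-++] → (0.0434957, -0.0316, 0)–(1.64973, -0.0316, 0)  len=1.6062
  (v11,v1,v2) [-++] → (1.64973, -0.0316, 0)–(0.0434957, -0.0316, 1.72235)  len=2.3551

Chained into 1 loop(s):
  loop 1: 10 segments, perimeter = 8.1099
Total perimeter = 8.110

loops=1 perimeter=8.110


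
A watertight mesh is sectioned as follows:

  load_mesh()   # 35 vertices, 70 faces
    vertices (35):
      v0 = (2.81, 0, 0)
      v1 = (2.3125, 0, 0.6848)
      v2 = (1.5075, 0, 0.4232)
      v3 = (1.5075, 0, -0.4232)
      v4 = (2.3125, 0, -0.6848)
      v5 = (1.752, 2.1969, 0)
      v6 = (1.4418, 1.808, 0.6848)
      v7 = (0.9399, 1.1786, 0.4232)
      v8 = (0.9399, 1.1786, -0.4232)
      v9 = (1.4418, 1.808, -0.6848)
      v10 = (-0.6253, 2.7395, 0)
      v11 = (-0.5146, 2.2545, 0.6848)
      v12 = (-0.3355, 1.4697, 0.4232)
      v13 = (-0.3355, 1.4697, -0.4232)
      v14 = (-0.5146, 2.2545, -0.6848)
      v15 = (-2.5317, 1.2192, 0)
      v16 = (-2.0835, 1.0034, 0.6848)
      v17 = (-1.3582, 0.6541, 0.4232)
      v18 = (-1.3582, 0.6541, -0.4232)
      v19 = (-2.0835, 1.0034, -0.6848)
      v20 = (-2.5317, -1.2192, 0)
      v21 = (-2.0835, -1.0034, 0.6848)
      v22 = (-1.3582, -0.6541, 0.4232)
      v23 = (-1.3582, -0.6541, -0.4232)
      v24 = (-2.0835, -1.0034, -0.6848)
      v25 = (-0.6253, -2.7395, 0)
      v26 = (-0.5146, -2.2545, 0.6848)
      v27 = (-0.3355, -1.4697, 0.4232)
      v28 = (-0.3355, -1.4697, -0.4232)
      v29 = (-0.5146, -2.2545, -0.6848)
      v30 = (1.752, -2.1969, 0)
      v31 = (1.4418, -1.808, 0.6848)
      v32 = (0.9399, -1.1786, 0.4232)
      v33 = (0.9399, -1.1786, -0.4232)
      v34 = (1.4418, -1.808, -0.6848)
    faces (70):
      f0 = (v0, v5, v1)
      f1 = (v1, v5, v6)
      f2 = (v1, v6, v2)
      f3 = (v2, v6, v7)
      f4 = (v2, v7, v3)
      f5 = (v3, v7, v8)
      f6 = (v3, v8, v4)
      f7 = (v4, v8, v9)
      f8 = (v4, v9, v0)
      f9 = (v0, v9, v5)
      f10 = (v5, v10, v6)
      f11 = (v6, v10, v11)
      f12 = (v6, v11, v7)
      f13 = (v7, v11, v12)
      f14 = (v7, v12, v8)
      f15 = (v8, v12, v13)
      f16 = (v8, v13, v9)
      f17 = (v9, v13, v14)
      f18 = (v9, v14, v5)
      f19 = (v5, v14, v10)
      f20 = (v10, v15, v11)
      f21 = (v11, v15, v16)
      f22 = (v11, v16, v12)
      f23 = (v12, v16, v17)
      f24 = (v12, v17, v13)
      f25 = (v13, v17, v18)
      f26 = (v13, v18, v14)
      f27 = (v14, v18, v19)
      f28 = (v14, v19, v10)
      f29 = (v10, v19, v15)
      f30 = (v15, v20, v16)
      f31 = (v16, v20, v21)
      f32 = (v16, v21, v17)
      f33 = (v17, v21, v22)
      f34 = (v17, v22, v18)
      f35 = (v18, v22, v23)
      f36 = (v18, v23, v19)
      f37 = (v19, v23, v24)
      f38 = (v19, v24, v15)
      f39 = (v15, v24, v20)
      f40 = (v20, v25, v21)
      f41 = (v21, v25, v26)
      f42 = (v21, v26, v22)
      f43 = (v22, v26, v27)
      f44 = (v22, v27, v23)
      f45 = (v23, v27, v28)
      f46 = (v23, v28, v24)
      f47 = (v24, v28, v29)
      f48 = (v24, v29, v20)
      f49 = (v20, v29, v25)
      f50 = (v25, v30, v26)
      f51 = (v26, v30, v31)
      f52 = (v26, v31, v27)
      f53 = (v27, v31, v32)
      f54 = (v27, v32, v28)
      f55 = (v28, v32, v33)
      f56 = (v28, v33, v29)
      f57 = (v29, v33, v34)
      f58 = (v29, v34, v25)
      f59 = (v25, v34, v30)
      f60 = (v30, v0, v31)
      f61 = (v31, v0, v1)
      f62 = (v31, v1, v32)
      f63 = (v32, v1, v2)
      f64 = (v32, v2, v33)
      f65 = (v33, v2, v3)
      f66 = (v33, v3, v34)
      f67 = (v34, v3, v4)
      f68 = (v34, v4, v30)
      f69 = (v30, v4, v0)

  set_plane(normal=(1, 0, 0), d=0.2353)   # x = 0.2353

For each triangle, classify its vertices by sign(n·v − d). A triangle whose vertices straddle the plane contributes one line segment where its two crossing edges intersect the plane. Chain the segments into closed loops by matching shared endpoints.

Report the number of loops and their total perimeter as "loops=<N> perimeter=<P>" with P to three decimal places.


Straddling triangles (20 of 70):
  (v5,v10,v6) [+-+] → (0.2353, 2.54307, 0)–(0.2353, 2.35169, 0.285104)  len=0.3434
  (v6,v10,v11) [+--] → (0.2353, 2.35169, 0.285104)–(0.2353, 2.08335, 0.6848)  len=0.4814
  (v6,v11,v7) [+-+] → (0.2353, 2.08335, 0.6848)–(0.2353, 1.6998, 0.549926)  len=0.4066
  (v7,v11,v12) [+--] → (0.2353, 1.6998, 0.549926)–(0.2353, 1.33942, 0.4232)  len=0.3820
  (v7,v12,v8) [+-+] → (0.2353, 1.33942, 0.4232)–(0.2353, 1.33942, 0.0443972)  len=0.3788
  (v8,v12,v13) [+--] → (0.2353, 1.33942, 0.0443972)–(0.2353, 1.33942, -0.4232)  len=0.4676
  (v8,v13,v9) [+-+] → (0.2353, 1.33942, -0.4232)–(0.2353, 1.57835, -0.507216)  len=0.2533
  (v9,v13,v14) [+--] → (0.2353, 1.57835, -0.507216)–(0.2353, 2.08335, -0.6848)  len=0.5353
  (v9,v14,v5) [+-+] → (0.2353, 2.08335, -0.6848)–(0.2353, 2.23544, -0.458235)  len=0.2729
  (v5,v14,v10) [+--] → (0.2353, 2.23544, -0.458235)–(0.2353, 2.54307, 0)  len=0.5519
  (v25,v30,v26) [-+-] → (0.2353, -2.54307, 0)–(0.2353, -2.23544, 0.458235)  len=0.5519
  (v26,v30,v31) [-++] → (0.2353, -2.23544, 0.458235)–(0.2353, -2.08335, 0.6848)  len=0.2729
  (v26,v31,v27) [-+-] → (0.2353, -2.08335, 0.6848)–(0.2353, -1.57835, 0.507216)  len=0.5353
  (v27,v31,v32) [-++] → (0.2353, -1.57835, 0.507216)–(0.2353, -1.33942, 0.4232)  len=0.2533
  (v27,v32,v28) [-+-] → (0.2353, -1.33942, 0.4232)–(0.2353, -1.33942, -0.0443972)  len=0.4676
  (v28,v32,v33) [-++] → (0.2353, -1.33942, -0.0443972)–(0.2353, -1.33942, -0.4232)  len=0.3788
  (v28,v33,v29) [-+-] → (0.2353, -1.33942, -0.4232)–(0.2353, -1.6998, -0.549926)  len=0.3820
  (v29,v33,v34) [-++] → (0.2353, -1.6998, -0.549926)–(0.2353, -2.08335, -0.6848)  len=0.4066
  (v29,v34,v25) [-+-] → (0.2353, -2.08335, -0.6848)–(0.2353, -2.35169, -0.285104)  len=0.4814
  (v25,v34,v30) [-++] → (0.2353, -2.35169, -0.285104)–(0.2353, -2.54307, 0)  len=0.3434

Chained into 2 loop(s):
  loop 1: 10 segments, perimeter = 4.0732
  loop 2: 10 segments, perimeter = 4.0732
Total perimeter = 8.146

loops=2 perimeter=8.146


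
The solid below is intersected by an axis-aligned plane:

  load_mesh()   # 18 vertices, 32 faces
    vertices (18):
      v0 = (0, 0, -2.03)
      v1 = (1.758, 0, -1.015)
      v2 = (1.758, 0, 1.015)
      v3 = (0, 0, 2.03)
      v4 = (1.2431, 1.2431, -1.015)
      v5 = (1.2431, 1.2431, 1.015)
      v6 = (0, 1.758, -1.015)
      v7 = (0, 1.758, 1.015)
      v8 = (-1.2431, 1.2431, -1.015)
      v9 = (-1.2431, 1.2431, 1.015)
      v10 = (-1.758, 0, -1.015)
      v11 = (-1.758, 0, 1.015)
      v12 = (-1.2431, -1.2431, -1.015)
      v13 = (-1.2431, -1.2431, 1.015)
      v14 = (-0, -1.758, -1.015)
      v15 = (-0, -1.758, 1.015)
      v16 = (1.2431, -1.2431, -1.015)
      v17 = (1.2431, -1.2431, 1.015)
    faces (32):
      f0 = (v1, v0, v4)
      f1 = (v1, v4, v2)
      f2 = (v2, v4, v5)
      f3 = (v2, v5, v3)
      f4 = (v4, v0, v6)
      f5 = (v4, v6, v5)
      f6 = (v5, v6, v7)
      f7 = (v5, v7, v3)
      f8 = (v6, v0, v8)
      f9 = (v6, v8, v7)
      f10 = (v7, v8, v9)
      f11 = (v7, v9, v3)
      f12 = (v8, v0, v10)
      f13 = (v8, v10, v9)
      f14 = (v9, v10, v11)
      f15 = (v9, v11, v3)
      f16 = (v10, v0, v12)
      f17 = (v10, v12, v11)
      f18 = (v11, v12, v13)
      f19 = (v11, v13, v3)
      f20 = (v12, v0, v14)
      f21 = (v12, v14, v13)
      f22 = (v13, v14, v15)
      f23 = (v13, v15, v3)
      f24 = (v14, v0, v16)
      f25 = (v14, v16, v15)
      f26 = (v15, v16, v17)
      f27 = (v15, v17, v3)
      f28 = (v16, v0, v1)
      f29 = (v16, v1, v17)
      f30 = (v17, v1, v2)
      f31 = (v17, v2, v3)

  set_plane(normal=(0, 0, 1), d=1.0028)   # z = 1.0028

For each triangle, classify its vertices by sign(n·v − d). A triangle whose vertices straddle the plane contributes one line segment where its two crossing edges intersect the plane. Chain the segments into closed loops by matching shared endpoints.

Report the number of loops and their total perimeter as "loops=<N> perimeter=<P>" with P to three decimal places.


loops=1 perimeter=10.764

Straddling triangles (16 of 32):
  (v1,v4,v2) [--+] → (1.75491, 0.00747085, 1.0028)–(1.758, 0, 1.0028)  len=0.0081
  (v2,v4,v5) [+-+] → (1.75491, 0.00747085, 1.0028)–(1.2431, 1.2431, 1.0028)  len=1.3374
  (v4,v6,v5) [--+] → (1.23563, 1.24619, 1.0028)–(1.2431, 1.2431, 1.0028)  len=0.0081
  (v5,v6,v7) [+-+] → (1.23563, 1.24619, 1.0028)–(0, 1.758, 1.0028)  len=1.3374
  (v6,v8,v7) [--+] → (-0.00747085, 1.75491, 1.0028)–(0, 1.758, 1.0028)  len=0.0081
  (v7,v8,v9) [+-+] → (-0.00747085, 1.75491, 1.0028)–(-1.2431, 1.2431, 1.0028)  len=1.3374
  (v8,v10,v9) [--+] → (-1.24619, 1.23563, 1.0028)–(-1.2431, 1.2431, 1.0028)  len=0.0081
  (v9,v10,v11) [+-+] → (-1.24619, 1.23563, 1.0028)–(-1.758, 0, 1.0028)  len=1.3374
  (v10,v12,v11) [--+] → (-1.75491, -0.00747085, 1.0028)–(-1.758, 0, 1.0028)  len=0.0081
  (v11,v12,v13) [+-+] → (-1.75491, -0.00747085, 1.0028)–(-1.2431, -1.2431, 1.0028)  len=1.3374
  (v12,v14,v13) [--+] → (-1.23563, -1.24619, 1.0028)–(-1.2431, -1.2431, 1.0028)  len=0.0081
  (v13,v14,v15) [+-+] → (-1.23563, -1.24619, 1.0028)–(0, -1.758, 1.0028)  len=1.3374
  (v14,v16,v15) [--+] → (0.00747085, -1.75491, 1.0028)–(0, -1.758, 1.0028)  len=0.0081
  (v15,v16,v17) [+-+] → (0.00747085, -1.75491, 1.0028)–(1.2431, -1.2431, 1.0028)  len=1.3374
  (v16,v1,v17) [--+] → (1.24619, -1.23563, 1.0028)–(1.2431, -1.2431, 1.0028)  len=0.0081
  (v17,v1,v2) [+-+] → (1.24619, -1.23563, 1.0028)–(1.758, 0, 1.0028)  len=1.3374

Chained into 1 loop(s):
  loop 1: 16 segments, perimeter = 10.7641
Total perimeter = 10.764


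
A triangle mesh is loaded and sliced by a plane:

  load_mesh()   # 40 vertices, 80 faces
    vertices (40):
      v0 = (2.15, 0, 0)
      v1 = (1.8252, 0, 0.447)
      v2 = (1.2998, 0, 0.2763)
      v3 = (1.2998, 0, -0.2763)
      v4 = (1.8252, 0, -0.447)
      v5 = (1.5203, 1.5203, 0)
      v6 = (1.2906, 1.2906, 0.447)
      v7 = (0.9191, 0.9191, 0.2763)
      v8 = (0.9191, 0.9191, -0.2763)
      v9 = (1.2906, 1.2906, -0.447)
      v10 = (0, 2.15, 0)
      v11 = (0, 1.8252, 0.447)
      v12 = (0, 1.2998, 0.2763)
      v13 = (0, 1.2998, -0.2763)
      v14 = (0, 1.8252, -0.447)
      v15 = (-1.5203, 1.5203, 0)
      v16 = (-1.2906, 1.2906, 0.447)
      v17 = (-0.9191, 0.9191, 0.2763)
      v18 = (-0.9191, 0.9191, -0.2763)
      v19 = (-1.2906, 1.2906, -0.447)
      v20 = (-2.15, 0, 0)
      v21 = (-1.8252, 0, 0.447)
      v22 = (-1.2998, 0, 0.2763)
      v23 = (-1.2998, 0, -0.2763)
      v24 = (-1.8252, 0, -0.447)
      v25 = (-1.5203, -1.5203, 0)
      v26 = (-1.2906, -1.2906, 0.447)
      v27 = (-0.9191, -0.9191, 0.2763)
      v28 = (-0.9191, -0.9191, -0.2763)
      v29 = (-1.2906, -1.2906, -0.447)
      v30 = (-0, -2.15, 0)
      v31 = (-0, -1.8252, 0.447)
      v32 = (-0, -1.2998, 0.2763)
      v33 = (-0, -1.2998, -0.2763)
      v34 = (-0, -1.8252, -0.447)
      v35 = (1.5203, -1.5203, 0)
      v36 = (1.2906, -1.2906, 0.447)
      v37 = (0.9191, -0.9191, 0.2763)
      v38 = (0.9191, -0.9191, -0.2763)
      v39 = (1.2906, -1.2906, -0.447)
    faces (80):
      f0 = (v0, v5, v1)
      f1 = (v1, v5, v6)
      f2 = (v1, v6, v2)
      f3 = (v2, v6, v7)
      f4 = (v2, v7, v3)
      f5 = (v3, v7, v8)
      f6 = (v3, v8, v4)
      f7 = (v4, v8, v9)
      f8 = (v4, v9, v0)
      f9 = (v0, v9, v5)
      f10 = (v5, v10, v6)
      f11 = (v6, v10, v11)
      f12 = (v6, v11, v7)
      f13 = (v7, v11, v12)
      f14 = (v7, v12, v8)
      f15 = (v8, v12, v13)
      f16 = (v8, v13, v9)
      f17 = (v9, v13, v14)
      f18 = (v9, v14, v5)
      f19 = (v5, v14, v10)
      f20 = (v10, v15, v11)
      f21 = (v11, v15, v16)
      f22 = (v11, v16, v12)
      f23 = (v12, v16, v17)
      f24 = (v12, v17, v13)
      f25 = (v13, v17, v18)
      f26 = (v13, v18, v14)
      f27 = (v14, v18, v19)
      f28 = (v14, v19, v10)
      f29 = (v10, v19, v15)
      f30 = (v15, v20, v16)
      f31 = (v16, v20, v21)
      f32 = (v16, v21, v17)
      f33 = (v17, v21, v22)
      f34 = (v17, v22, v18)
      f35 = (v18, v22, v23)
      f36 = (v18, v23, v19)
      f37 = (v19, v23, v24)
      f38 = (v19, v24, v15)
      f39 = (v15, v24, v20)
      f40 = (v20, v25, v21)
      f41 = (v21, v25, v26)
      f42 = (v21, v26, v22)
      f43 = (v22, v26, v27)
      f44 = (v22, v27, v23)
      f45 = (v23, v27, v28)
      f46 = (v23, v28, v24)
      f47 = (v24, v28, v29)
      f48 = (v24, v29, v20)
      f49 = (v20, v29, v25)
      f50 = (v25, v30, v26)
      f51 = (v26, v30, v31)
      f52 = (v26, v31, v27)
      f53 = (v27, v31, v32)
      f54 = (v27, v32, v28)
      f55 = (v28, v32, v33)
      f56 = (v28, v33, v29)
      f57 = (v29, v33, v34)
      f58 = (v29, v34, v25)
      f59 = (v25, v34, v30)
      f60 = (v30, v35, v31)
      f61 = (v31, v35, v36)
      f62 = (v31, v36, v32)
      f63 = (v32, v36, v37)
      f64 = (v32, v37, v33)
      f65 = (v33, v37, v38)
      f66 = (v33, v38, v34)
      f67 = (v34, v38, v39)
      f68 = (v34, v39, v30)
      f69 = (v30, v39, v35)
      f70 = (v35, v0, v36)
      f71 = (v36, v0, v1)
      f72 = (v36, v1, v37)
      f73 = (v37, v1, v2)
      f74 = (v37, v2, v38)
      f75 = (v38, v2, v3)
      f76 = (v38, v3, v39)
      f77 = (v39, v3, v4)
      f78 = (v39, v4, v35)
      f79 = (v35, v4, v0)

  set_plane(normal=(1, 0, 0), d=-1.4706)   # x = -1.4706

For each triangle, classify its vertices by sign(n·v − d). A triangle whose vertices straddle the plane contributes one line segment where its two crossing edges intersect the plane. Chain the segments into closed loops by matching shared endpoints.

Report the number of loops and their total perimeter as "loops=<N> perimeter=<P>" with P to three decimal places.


Straddling triangles (18 of 80):
  (v10,v15,v11) [+-+] → (-1.4706, 1.54089, 0)–(-1.4706, 1.53027, 0.0146128)  len=0.0181
  (v11,v15,v16) [+-+] → (-1.4706, 1.53027, 0.0146128)–(-1.4706, 1.4706, 0.096717)  len=0.1015
  (v10,v19,v15) [++-] → (-1.4706, 1.4706, -0.096717)–(-1.4706, 1.54089, 0)  len=0.1196
  (v15,v20,v16) [--+] → (-1.4706, 1.02029, 0.353377)–(-1.4706, 1.4706, 0.096717)  len=0.5183
  (v16,v20,v21) [+--] → (-1.4706, 1.02029, 0.353377)–(-1.4706, 0.856055, 0.447)  len=0.1890
  (v16,v21,v17) [+-+] → (-1.4706, 0.856055, 0.447)–(-1.4706, 0.359688, 0.380197)  len=0.5008
  (v17,v21,v22) [+-+] → (-1.4706, 0.359688, 0.380197)–(-1.4706, 0, 0.331792)  len=0.3629
  (v19,v23,v24) [++-] → (-1.4706, 0, -0.331792)–(-1.4706, 0.856055, -0.447)  len=0.8638
  (v19,v24,v15) [+--] → (-1.4706, 0.856055, -0.447)–(-1.4706, 1.4706, -0.096717)  len=0.7074
  (v21,v25,v26) [--+] → (-1.4706, -1.4706, 0.096717)–(-1.4706, -0.856055, 0.447)  len=0.7074
  (v21,v26,v22) [-++] → (-1.4706, -0.856055, 0.447)–(-1.4706, 0, 0.331792)  len=0.8638
  (v23,v28,v24) [++-] → (-1.4706, -0.359688, -0.380197)–(-1.4706, 0, -0.331792)  len=0.3629
  (v24,v28,v29) [-++] → (-1.4706, -0.359688, -0.380197)–(-1.4706, -0.856055, -0.447)  len=0.5008
  (v24,v29,v20) [-+-] → (-1.4706, -0.856055, -0.447)–(-1.4706, -1.02029, -0.353377)  len=0.1890
  (v20,v29,v25) [-+-] → (-1.4706, -1.02029, -0.353377)–(-1.4706, -1.4706, -0.096717)  len=0.5183
  (v25,v30,v26) [-++] → (-1.4706, -1.54089, 0)–(-1.4706, -1.4706, 0.096717)  len=0.1196
  (v29,v34,v25) [++-] → (-1.4706, -1.53027, -0.0146128)–(-1.4706, -1.4706, -0.096717)  len=0.1015
  (v25,v34,v30) [-++] → (-1.4706, -1.53027, -0.0146128)–(-1.4706, -1.54089, 0)  len=0.0181

Chained into 1 loop(s):
  loop 1: 18 segments, perimeter = 6.7628
Total perimeter = 6.763

loops=1 perimeter=6.763
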